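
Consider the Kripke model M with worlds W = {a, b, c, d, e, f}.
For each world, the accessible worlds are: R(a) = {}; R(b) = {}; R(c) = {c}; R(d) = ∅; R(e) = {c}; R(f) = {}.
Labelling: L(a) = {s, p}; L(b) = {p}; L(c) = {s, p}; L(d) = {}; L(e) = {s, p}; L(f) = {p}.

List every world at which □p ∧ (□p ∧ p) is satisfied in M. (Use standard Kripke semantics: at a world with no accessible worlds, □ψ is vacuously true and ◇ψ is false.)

a, b, c, e, f

Let φ = □p ∧ (□p ∧ p). Evaluate φ at each world:
  a (successors ∅): φ is true.
  b (successors ∅): φ is true.
  c (successors {c}): φ is true.
  d (successors ∅): φ is false.
  e (successors {c}): φ is true.
  f (successors ∅): φ is true.
For instance, at e:
  At e: □p is true, □p ∧ p is true, so □p ∧ (□p ∧ p) is true.
    At e: □p requires p at every successor {c}.
      At c: p is true.
    So □p is true at e.
    At e: □p is true, p is true, so □p ∧ p is true.
      At e: □p requires p at every successor {c}.
        At c: p is true.
      So □p is true at e.
Satisfying worlds: {a, b, c, e, f}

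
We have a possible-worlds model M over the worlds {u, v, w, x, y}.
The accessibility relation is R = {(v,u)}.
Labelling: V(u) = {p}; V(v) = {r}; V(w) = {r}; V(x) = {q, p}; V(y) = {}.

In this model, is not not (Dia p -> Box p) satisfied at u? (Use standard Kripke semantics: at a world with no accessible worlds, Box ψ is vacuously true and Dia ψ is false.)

At u: not (Dia p -> Box p) is false, so not not (Dia p -> Box p) is true.
  At u: Dia p -> Box p is true, so not (Dia p -> Box p) is false.
    At u: Dia p is false, Box p is true, so Dia p -> Box p is true.
      At u: no accessible worlds, so Dia p is false.
      At u: no accessible worlds, so Box p holds vacuously.

Yes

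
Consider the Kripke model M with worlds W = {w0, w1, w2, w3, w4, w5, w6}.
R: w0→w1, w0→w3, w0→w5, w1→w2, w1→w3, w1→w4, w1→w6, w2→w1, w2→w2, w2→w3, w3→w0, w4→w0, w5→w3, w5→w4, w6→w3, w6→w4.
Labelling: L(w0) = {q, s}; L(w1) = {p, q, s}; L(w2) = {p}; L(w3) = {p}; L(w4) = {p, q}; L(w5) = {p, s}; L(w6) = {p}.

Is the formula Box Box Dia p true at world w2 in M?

No

At w2: Box Box Dia p requires Box Dia p at every successor {w1, w2, w3}.
  Box Dia p fails at w1, so Box Box Dia p is false at w2.
    At w1: Box Dia p requires Dia p at every successor {w2, w3, w4, w6}.
      Dia p fails at w3, so Box Dia p is false at w1.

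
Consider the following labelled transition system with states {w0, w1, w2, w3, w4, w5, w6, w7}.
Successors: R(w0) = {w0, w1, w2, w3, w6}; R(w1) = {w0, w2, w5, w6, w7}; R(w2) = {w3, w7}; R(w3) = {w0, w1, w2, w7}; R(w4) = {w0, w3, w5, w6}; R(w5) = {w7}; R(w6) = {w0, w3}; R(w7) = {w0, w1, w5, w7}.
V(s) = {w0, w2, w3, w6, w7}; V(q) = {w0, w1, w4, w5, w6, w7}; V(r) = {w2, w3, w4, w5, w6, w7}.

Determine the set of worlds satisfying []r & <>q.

w2, w5

Let φ = []r & <>q. Evaluate φ at each world:
  w0 (successors {w0, w1, w2, w3, w6}): φ is false.
  w1 (successors {w0, w2, w5, w6, w7}): φ is false.
  w2 (successors {w3, w7}): φ is true.
  w3 (successors {w0, w1, w2, w7}): φ is false.
  w4 (successors {w0, w3, w5, w6}): φ is false.
  w5 (successors {w7}): φ is true.
  w6 (successors {w0, w3}): φ is false.
  w7 (successors {w0, w1, w5, w7}): φ is false.
For instance, at w5:
  At w5: []r is true, <>q is true, so []r & <>q is true.
    At w5: []r requires r at every successor {w7}.
      At w7: r is true.
    So []r is true at w5.
    At w5: <>q requires q at some successor in {w7}.
      q holds at w7, so <>q is true at w5.
Satisfying worlds: {w2, w5}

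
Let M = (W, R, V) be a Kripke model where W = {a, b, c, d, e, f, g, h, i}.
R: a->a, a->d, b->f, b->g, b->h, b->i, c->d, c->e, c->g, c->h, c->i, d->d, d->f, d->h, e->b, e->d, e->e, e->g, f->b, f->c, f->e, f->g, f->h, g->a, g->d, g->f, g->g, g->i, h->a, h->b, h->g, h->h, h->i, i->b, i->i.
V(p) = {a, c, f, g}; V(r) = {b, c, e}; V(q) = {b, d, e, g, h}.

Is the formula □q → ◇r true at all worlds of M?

Yes

Let φ = □q → ◇r. Evaluate φ at each world:
  a (successors {a, d}): φ is true.
  b (successors {f, g, h, i}): φ is true.
  c (successors {d, e, g, h, i}): φ is true.
  d (successors {d, f, h}): φ is true.
  e (successors {b, d, e, g}): φ is true.
  f (successors {b, c, e, g, h}): φ is true.
  g (successors {a, d, f, g, i}): φ is true.
  h (successors {a, b, g, h, i}): φ is true.
  i (successors {b, i}): φ is true.
For instance, at c:
  At c: □q is false, ◇r is true, so □q → ◇r is true.
    At c: □q requires q at every successor {d, e, g, h, i}.
      q fails at i, so □q is false at c.
    At c: ◇r requires r at some successor in {d, e, g, h, i}.
      r holds at e, so ◇r is true at c.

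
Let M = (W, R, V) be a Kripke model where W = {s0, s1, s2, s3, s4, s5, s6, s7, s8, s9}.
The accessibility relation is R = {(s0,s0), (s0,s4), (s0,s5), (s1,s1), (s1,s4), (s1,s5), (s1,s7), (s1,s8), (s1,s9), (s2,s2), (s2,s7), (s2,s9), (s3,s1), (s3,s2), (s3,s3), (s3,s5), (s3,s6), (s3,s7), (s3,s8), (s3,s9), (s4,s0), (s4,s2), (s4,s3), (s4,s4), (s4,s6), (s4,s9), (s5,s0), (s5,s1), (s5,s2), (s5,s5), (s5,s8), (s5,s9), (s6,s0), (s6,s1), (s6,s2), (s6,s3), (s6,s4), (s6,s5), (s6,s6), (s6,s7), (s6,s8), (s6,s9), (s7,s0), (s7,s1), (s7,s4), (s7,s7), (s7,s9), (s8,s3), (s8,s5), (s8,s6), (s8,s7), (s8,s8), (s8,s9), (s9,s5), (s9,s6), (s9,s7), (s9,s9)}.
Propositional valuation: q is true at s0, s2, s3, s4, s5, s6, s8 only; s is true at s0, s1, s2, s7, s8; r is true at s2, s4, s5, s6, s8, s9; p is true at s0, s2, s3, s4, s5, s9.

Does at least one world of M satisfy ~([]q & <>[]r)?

Recall that []ψ holds at a world iff ψ holds at every accessible world, and <>ψ holds iff ψ holds at some accessible world.
Let φ = ~([]q & <>[]r). Evaluate φ at each world:
  s0 (successors {s0, s4, s5}): φ is true.
  s1 (successors {s1, s4, s5, s7, s8, s9}): φ is true.
  s2 (successors {s2, s7, s9}): φ is true.
  s3 (successors {s1, s2, s3, s5, s6, s7, s8, s9}): φ is true.
  s4 (successors {s0, s2, s3, s4, s6, s9}): φ is true.
  s5 (successors {s0, s1, s2, s5, s8, s9}): φ is true.
  s6 (successors {s0, s1, s2, s3, s4, s5, s6, s7, s8, s9}): φ is true.
  s7 (successors {s0, s1, s4, s7, s9}): φ is true.
  s8 (successors {s3, s5, s6, s7, s8, s9}): φ is true.
  s9 (successors {s5, s6, s7, s9}): φ is true.
Detail at s0 (witness):
  At s0: []q & <>[]r is false, so ~([]q & <>[]r) is true.
    At s0: []q is true, <>[]r is false, so []q & <>[]r is false.
      At s0: []q requires q at every successor {s0, s4, s5}.
        At s0: q is true.
        At s4: q is true.
        At s5: q is true.
      So []q is true at s0.
      At s0: <>[]r requires []r at some successor in {s0, s4, s5}.
        At s0: []r is false.
        At s4: []r is false.
        At s5: []r is false.
      So <>[]r is false at s0.

Yes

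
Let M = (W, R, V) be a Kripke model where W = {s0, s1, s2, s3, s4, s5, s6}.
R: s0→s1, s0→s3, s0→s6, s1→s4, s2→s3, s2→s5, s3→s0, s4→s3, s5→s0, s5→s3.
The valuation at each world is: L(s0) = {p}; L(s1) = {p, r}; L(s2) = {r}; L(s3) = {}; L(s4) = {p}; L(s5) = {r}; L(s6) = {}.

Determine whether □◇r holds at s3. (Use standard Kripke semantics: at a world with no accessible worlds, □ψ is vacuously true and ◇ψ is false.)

At s3: □◇r requires ◇r at every successor {s0}.
    At s0: ◇r requires r at some successor in {s1, s3, s6}.
      r holds at s1, so ◇r is true at s0.
So □◇r is true at s3.

Yes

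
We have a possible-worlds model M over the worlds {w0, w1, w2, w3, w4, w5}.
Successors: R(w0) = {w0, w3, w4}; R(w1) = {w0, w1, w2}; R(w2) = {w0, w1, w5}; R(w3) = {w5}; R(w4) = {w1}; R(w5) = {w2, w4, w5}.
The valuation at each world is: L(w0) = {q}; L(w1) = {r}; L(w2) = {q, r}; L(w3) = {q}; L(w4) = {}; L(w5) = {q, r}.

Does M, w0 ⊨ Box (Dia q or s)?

No

At w0: Box (Dia q or s) requires Dia q or s at every successor {w0, w3, w4}.
  Dia q or s fails at w4, so Box (Dia q or s) is false at w0.
    At w4: Dia q is false, s is false, so Dia q or s is false.
      At w4: Dia q requires q at some successor in {w1}.
        At w1: q is false.
      So Dia q is false at w4.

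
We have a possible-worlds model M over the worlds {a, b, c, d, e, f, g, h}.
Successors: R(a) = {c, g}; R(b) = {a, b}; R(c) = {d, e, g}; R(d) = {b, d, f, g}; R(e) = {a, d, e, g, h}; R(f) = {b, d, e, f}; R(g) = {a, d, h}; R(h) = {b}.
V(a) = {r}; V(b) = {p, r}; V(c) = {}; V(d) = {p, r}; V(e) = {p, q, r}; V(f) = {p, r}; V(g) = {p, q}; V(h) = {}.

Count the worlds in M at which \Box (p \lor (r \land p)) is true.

4

Recall that \Box ψ holds at a world iff ψ holds at every accessible world, and \Diamond ψ holds iff ψ holds at some accessible world.
Let φ = \Box (p \lor (r \land p)). Evaluate φ at each world:
  a (successors {c, g}): φ is false.
  b (successors {a, b}): φ is false.
  c (successors {d, e, g}): φ is true.
  d (successors {b, d, f, g}): φ is true.
  e (successors {a, d, e, g, h}): φ is false.
  f (successors {b, d, e, f}): φ is true.
  g (successors {a, d, h}): φ is false.
  h (successors {b}): φ is true.
For instance, at a:
  At a: \Box (p \lor (r \land p)) requires p \lor (r \land p) at every successor {c, g}.
    p \lor (r \land p) fails at c, so \Box (p \lor (r \land p)) is false at a.
Satisfying worlds: {c, d, f, h}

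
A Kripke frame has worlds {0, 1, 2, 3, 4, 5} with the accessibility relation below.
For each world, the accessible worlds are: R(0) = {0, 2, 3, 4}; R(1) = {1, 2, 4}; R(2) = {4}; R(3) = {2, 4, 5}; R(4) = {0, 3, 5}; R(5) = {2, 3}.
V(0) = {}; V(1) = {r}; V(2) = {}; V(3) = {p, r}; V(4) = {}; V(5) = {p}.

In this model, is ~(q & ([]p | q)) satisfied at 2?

At 2: q & ([]p | q) is false, so ~(q & ([]p | q)) is true.
  At 2: q is false, []p | q is false, so q & ([]p | q) is false.
    At 2: []p is false, q is false, so []p | q is false.
      At 2: []p requires p at every successor {4}.
        p fails at 4, so []p is false at 2.

Yes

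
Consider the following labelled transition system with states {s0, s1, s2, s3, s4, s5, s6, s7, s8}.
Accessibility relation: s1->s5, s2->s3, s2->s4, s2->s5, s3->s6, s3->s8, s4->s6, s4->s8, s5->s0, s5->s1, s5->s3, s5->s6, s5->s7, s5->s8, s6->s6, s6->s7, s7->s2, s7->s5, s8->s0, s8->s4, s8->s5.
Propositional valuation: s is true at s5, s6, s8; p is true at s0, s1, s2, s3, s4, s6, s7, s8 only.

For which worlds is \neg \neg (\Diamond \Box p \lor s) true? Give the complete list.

s1, s2, s3, s4, s5, s6, s7, s8

Let φ = \neg \neg (\Diamond \Box p \lor s). Evaluate φ at each world:
  s0 (successors ∅): φ is false.
  s1 (successors {s5}): φ is true.
  s2 (successors {s3, s4, s5}): φ is true.
  s3 (successors {s6, s8}): φ is true.
  s4 (successors {s6, s8}): φ is true.
  s5 (successors {s0, s1, s3, s6, s7, s8}): φ is true.
  s6 (successors {s6, s7}): φ is true.
  s7 (successors {s2, s5}): φ is true.
  s8 (successors {s0, s4, s5}): φ is true.
For instance, at s1:
  At s1: \neg (\Diamond \Box p \lor s) is false, so \neg \neg (\Diamond \Box p \lor s) is true.
    At s1: \Diamond \Box p \lor s is true, so \neg (\Diamond \Box p \lor s) is false.
      At s1: \Diamond \Box p is true, s is false, so \Diamond \Box p \lor s is true.
Satisfying worlds: {s1, s2, s3, s4, s5, s6, s7, s8}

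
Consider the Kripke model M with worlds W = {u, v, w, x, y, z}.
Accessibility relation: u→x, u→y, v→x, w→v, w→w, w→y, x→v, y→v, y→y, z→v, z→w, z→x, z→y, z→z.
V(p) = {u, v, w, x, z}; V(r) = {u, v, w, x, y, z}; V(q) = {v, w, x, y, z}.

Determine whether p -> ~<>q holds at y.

Yes

At y: p is false, ~<>q is false, so p -> ~<>q is true.
  At y: <>q is true, so ~<>q is false.
    At y: <>q requires q at some successor in {v, y}.
      q holds at v, so <>q is true at y.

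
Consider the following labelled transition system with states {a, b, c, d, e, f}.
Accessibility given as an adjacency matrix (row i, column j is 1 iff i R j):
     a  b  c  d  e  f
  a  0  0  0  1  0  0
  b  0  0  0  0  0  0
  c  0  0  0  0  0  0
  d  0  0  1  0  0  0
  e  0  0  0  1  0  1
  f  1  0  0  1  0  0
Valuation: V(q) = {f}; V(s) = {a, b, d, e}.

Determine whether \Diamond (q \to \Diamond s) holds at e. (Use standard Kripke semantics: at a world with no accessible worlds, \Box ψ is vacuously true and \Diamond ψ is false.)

Recall that \Diamond ψ holds at a world iff ψ holds at some accessible world.
At e: \Diamond (q \to \Diamond s) requires q \to \Diamond s at some successor in {d, f}.
  q \to \Diamond s holds at d, so \Diamond (q \to \Diamond s) is true at e.
    At d: q is false, \Diamond s is false, so q \to \Diamond s is true.
      At d: \Diamond s requires s at some successor in {c}.
        At c: s is false.
      So \Diamond s is false at d.

Yes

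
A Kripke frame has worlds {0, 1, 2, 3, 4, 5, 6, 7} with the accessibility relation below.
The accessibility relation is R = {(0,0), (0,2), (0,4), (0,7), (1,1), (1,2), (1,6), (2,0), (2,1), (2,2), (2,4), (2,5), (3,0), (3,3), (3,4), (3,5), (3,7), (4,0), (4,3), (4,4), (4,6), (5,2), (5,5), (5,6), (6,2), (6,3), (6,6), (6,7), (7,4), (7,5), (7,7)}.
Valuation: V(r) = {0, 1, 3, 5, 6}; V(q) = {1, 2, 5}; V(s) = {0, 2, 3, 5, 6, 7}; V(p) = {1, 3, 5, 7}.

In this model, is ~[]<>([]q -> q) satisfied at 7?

No

At 7: []<>([]q -> q) is true, so ~[]<>([]q -> q) is false.
  At 7: []<>([]q -> q) requires <>([]q -> q) at every successor {4, 5, 7}.
      At 4: <>([]q -> q) requires []q -> q at some successor in {0, 3, 4, 6}.
        []q -> q holds at 0, so <>([]q -> q) is true at 4.
      At 5: <>([]q -> q) requires []q -> q at some successor in {2, 5, 6}.
        []q -> q holds at 2, so <>([]q -> q) is true at 5.
      At 7: <>([]q -> q) requires []q -> q at some successor in {4, 5, 7}.
        []q -> q holds at 4, so <>([]q -> q) is true at 7.
  So []<>([]q -> q) is true at 7.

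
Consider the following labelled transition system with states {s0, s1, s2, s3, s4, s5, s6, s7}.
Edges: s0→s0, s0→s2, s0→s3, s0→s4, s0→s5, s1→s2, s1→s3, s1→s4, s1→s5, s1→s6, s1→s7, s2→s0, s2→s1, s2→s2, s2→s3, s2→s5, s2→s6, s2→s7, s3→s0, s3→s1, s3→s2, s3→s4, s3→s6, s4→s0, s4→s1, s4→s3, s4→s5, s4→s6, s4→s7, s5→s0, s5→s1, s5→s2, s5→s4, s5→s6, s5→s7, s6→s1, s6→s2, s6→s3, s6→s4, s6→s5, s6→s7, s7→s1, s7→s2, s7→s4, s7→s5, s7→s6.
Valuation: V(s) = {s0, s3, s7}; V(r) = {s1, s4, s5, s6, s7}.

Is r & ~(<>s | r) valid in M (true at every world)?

Let φ = r & ~(<>s | r). Evaluate φ at each world:
  s0 (successors {s0, s2, s3, s4, s5}): φ is false.
  s1 (successors {s2, s3, s4, s5, s6, s7}): φ is false.
  s2 (successors {s0, s1, s2, s3, s5, s6, s7}): φ is false.
  s3 (successors {s0, s1, s2, s4, s6}): φ is false.
  s4 (successors {s0, s1, s3, s5, s6, s7}): φ is false.
  s5 (successors {s0, s1, s2, s4, s6, s7}): φ is false.
  s6 (successors {s1, s2, s3, s4, s5, s7}): φ is false.
  s7 (successors {s1, s2, s4, s5, s6}): φ is false.
Detail at s0 (counterexample):
  At s0: r is false, ~(<>s | r) is false, so r & ~(<>s | r) is false.
    At s0: <>s | r is true, so ~(<>s | r) is false.
      At s0: <>s is true, r is false, so <>s | r is true.

No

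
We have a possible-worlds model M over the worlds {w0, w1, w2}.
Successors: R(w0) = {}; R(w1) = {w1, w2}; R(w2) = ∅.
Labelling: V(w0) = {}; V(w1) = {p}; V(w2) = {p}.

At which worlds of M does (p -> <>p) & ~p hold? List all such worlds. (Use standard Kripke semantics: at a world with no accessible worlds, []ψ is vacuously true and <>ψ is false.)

w0

Let φ = (p -> <>p) & ~p. Evaluate φ at each world:
  w0 (successors ∅): φ is true.
  w1 (successors {w1, w2}): φ is false.
  w2 (successors ∅): φ is false.
For instance, at w1:
  At w1: p -> <>p is true, ~p is false, so (p -> <>p) & ~p is false.
    At w1: p is true, <>p is true, so p -> <>p is true.
      At w1: <>p requires p at some successor in {w1, w2}.
        p holds at w1, so <>p is true at w1.
Satisfying worlds: {w0}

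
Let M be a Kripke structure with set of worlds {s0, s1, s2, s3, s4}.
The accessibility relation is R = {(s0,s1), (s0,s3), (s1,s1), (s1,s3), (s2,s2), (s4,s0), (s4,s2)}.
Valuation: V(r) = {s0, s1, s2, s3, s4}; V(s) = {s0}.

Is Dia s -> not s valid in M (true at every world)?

Let φ = Dia s -> not s. Evaluate φ at each world:
  s0 (successors {s1, s3}): φ is true.
  s1 (successors {s1, s3}): φ is true.
  s2 (successors {s2}): φ is true.
  s3 (successors ∅): φ is true.
  s4 (successors {s0, s2}): φ is true.
For instance, at s4:
  At s4: Dia s is true, not s is true, so Dia s -> not s is true.
    At s4: Dia s requires s at some successor in {s0, s2}.
      s holds at s0, so Dia s is true at s4.

Yes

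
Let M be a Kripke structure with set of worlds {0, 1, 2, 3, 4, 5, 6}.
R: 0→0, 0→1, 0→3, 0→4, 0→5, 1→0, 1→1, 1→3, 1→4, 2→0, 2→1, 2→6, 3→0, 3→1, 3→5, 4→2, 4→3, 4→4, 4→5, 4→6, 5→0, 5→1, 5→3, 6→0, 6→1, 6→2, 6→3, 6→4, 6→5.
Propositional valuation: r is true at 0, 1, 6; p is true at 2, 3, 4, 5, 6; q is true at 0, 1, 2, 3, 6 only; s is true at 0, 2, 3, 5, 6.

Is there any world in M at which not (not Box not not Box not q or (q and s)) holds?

No

Let φ = not (not Box not not Box not q or (q and s)). Evaluate φ at each world:
  0 (successors {0, 1, 3, 4, 5}): φ is false.
  1 (successors {0, 1, 3, 4}): φ is false.
  2 (successors {0, 1, 6}): φ is false.
  3 (successors {0, 1, 5}): φ is false.
  4 (successors {2, 3, 4, 5, 6}): φ is false.
  5 (successors {0, 1, 3}): φ is false.
  6 (successors {0, 1, 2, 3, 4, 5}): φ is false.
For instance, at 4:
  At 4: not Box not not Box not q or (q and s) is true, so not (not Box not not Box not q or (q and s)) is false.
    At 4: not Box not not Box not q is true, q and s is false, so not Box not not Box not q or (q and s) is true.
      At 4: Box not not Box not q is false, so not Box not not Box not q is true.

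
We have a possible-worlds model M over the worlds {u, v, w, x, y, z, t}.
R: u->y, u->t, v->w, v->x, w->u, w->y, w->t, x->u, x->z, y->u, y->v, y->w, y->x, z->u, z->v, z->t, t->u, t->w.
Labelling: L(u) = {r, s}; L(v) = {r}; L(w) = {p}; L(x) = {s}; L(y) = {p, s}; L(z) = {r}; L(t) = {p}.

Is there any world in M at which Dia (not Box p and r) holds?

Recall that Box ψ holds at a world iff ψ holds at every accessible world, and Dia ψ holds iff ψ holds at some accessible world.
Let φ = Dia (not Box p and r). Evaluate φ at each world:
  u (successors {y, t}): φ is false.
  v (successors {w, x}): φ is false.
  w (successors {u, y, t}): φ is false.
  x (successors {u, z}): φ is true.
  y (successors {u, v, w, x}): φ is true.
  z (successors {u, v, t}): φ is true.
  t (successors {u, w}): φ is false.
Detail at x (witness):
  At x: Dia (not Box p and r) requires not Box p and r at some successor in {u, z}.
    not Box p and r holds at z, so Dia (not Box p and r) is true at x.
      At z: not Box p is true, r is true, so not Box p and r is true.

Yes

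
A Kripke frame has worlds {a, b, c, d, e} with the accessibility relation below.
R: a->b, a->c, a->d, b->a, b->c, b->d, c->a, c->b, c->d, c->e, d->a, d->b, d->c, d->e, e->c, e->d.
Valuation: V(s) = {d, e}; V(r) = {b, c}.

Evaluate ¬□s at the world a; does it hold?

Recall that □ψ holds at a world iff ψ holds at every accessible world, and ◇ψ holds iff ψ holds at some accessible world.
At a: □s is false, so ¬□s is true.
  At a: □s requires s at every successor {b, c, d}.
    s fails at b, so □s is false at a.

Yes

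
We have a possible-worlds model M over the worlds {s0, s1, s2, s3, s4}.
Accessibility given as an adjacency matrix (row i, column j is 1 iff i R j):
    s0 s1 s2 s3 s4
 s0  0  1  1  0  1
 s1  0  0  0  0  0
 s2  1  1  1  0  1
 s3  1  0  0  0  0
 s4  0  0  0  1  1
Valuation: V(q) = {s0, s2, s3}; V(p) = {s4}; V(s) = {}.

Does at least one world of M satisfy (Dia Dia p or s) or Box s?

Yes

Let φ = (Dia Dia p or s) or Box s. Evaluate φ at each world:
  s0 (successors {s1, s2, s4}): φ is true.
  s1 (successors ∅): φ is true.
  s2 (successors {s0, s1, s2, s4}): φ is true.
  s3 (successors {s0}): φ is true.
  s4 (successors {s3, s4}): φ is true.
Detail at s0 (witness):
  At s0: Dia Dia p or s is true, Box s is false, so (Dia Dia p or s) or Box s is true.
    At s0: Dia Dia p is true, s is false, so Dia Dia p or s is true.
      At s0: Dia Dia p requires Dia p at some successor in {s1, s2, s4}.
        Dia p holds at s2, so Dia Dia p is true at s0.
    At s0: Box s requires s at every successor {s1, s2, s4}.
      s fails at s1, so Box s is false at s0.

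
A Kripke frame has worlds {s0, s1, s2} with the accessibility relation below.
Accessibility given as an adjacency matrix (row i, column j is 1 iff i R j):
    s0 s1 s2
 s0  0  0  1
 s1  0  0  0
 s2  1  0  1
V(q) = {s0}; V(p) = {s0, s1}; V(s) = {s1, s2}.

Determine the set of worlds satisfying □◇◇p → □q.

s1

Let φ = □◇◇p → □q. Evaluate φ at each world:
  s0 (successors {s2}): φ is false.
  s1 (successors ∅): φ is true.
  s2 (successors {s0, s2}): φ is false.
For instance, at s0:
  At s0: □◇◇p is true, □q is false, so □◇◇p → □q is false.
    At s0: □◇◇p requires ◇◇p at every successor {s2}.
      At s2: ◇◇p is true.
    So □◇◇p is true at s0.
    At s0: □q requires q at every successor {s2}.
      q fails at s2, so □q is false at s0.
Satisfying worlds: {s1}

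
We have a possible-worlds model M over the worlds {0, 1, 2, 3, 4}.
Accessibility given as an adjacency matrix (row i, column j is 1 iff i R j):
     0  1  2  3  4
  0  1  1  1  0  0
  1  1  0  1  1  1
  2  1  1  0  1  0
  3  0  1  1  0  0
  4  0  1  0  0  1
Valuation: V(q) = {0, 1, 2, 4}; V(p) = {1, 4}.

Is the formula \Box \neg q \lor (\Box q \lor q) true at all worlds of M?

Let φ = \Box \neg q \lor (\Box q \lor q). Evaluate φ at each world:
  0 (successors {0, 1, 2}): φ is true.
  1 (successors {0, 2, 3, 4}): φ is true.
  2 (successors {0, 1, 3}): φ is true.
  3 (successors {1, 2}): φ is true.
  4 (successors {1, 4}): φ is true.
For instance, at 0:
  At 0: \Box \neg q is false, \Box q \lor q is true, so \Box \neg q \lor (\Box q \lor q) is true.
    At 0: \Box \neg q requires \neg q at every successor {0, 1, 2}.
      \neg q fails at 0, so \Box \neg q is false at 0.
    At 0: \Box q is true, q is true, so \Box q \lor q is true.
      At 0: \Box q requires q at every successor {0, 1, 2}.
        At 0: q is true.
        At 1: q is true.
        At 2: q is true.
      So \Box q is true at 0.

Yes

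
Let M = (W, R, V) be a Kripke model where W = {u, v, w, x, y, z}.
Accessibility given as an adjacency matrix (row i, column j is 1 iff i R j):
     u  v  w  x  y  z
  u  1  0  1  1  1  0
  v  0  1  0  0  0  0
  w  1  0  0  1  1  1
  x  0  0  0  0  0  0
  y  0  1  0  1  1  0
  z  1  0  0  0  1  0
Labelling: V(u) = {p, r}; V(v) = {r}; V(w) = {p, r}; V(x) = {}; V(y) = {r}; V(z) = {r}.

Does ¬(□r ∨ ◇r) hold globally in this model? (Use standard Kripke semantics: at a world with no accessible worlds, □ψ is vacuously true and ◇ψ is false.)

No

Let φ = ¬(□r ∨ ◇r). Evaluate φ at each world:
  u (successors {u, w, x, y}): φ is false.
  v (successors {v}): φ is false.
  w (successors {u, x, y, z}): φ is false.
  x (successors ∅): φ is false.
  y (successors {v, x, y}): φ is false.
  z (successors {u, y}): φ is false.
Detail at u (counterexample):
  At u: □r ∨ ◇r is true, so ¬(□r ∨ ◇r) is false.
    At u: □r is false, ◇r is true, so □r ∨ ◇r is true.
      At u: □r requires r at every successor {u, w, x, y}.
        r fails at x, so □r is false at u.
      At u: ◇r requires r at some successor in {u, w, x, y}.
        r holds at u, so ◇r is true at u.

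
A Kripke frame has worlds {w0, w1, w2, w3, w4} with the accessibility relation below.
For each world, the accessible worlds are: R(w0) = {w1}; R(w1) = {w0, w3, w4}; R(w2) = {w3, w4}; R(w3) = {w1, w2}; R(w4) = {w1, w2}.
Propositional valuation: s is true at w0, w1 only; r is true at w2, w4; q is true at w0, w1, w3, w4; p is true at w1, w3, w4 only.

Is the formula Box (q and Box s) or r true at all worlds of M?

Let φ = Box (q and Box s) or r. Evaluate φ at each world:
  w0 (successors {w1}): φ is false.
  w1 (successors {w0, w3, w4}): φ is false.
  w2 (successors {w3, w4}): φ is true.
  w3 (successors {w1, w2}): φ is false.
  w4 (successors {w1, w2}): φ is true.
Detail at w0 (counterexample):
  At w0: Box (q and Box s) is false, r is false, so Box (q and Box s) or r is false.
    At w0: Box (q and Box s) requires q and Box s at every successor {w1}.
      q and Box s fails at w1, so Box (q and Box s) is false at w0.

No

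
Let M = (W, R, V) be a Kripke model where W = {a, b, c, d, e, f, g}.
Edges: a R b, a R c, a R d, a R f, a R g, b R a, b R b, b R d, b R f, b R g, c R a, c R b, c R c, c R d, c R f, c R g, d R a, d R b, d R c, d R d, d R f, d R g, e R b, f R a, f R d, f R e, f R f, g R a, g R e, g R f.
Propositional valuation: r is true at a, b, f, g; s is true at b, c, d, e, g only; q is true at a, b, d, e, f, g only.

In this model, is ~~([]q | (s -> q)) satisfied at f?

Yes

Recall that []ψ holds at a world iff ψ holds at every accessible world, and <>ψ holds iff ψ holds at some accessible world.
At f: ~([]q | (s -> q)) is false, so ~~([]q | (s -> q)) is true.
  At f: []q | (s -> q) is true, so ~([]q | (s -> q)) is false.
    At f: []q is true, s -> q is true, so []q | (s -> q) is true.
      At f: []q requires q at every successor {a, d, e, f}.
        At a: q is true.
        At d: q is true.
        At e: q is true.
        At f: q is true.
      So []q is true at f.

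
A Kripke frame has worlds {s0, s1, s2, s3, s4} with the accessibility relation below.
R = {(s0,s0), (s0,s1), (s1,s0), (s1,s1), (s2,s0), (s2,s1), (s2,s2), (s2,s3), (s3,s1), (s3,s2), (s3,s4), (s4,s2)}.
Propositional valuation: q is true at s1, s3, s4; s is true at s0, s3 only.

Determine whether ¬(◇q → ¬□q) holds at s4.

No

At s4: ◇q → ¬□q is true, so ¬(◇q → ¬□q) is false.
  At s4: ◇q is false, ¬□q is true, so ◇q → ¬□q is true.
    At s4: ◇q requires q at some successor in {s2}.
      At s2: q is false.
    So ◇q is false at s4.
    At s4: □q is false, so ¬□q is true.
      At s4: □q requires q at every successor {s2}.
        q fails at s2, so □q is false at s4.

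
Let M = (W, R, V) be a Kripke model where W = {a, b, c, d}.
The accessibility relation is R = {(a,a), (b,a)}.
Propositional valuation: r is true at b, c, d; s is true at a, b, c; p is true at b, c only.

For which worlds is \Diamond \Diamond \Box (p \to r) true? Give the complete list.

Let φ = \Diamond \Diamond \Box (p \to r). Evaluate φ at each world:
  a (successors {a}): φ is true.
  b (successors {a}): φ is true.
  c (successors ∅): φ is false.
  d (successors ∅): φ is false.
For instance, at a:
  At a: \Diamond \Diamond \Box (p \to r) requires \Diamond \Box (p \to r) at some successor in {a}.
    \Diamond \Box (p \to r) holds at a, so \Diamond \Diamond \Box (p \to r) is true at a.
      At a: \Diamond \Box (p \to r) requires \Box (p \to r) at some successor in {a}.
        \Box (p \to r) holds at a, so \Diamond \Box (p \to r) is true at a.
Satisfying worlds: {a, b}

a, b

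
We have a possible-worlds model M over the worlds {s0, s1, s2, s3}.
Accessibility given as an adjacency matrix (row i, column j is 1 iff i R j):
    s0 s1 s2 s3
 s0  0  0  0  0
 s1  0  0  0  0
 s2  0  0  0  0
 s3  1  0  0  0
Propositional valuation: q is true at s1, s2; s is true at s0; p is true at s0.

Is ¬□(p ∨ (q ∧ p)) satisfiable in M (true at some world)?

No

Let φ = ¬□(p ∨ (q ∧ p)). Evaluate φ at each world:
  s0 (successors ∅): φ is false.
  s1 (successors ∅): φ is false.
  s2 (successors ∅): φ is false.
  s3 (successors {s0}): φ is false.
For instance, at s3:
  At s3: □(p ∨ (q ∧ p)) is true, so ¬□(p ∨ (q ∧ p)) is false.
    At s3: □(p ∨ (q ∧ p)) requires p ∨ (q ∧ p) at every successor {s0}.
      At s0: p ∨ (q ∧ p) is true.
    So □(p ∨ (q ∧ p)) is true at s3.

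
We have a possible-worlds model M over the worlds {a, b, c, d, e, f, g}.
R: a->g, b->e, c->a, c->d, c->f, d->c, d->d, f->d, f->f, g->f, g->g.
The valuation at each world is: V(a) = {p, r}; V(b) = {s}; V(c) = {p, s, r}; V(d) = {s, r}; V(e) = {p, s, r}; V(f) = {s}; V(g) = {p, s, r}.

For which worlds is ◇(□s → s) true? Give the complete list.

a, b, c, d, f, g

Let φ = ◇(□s → s). Evaluate φ at each world:
  a (successors {g}): φ is true.
  b (successors {e}): φ is true.
  c (successors {a, d, f}): φ is true.
  d (successors {c, d}): φ is true.
  e (successors ∅): φ is false.
  f (successors {d, f}): φ is true.
  g (successors {f, g}): φ is true.
For instance, at d:
  At d: ◇(□s → s) requires □s → s at some successor in {c, d}.
    □s → s holds at c, so ◇(□s → s) is true at d.
      At c: □s is false, s is true, so □s → s is true.
Satisfying worlds: {a, b, c, d, f, g}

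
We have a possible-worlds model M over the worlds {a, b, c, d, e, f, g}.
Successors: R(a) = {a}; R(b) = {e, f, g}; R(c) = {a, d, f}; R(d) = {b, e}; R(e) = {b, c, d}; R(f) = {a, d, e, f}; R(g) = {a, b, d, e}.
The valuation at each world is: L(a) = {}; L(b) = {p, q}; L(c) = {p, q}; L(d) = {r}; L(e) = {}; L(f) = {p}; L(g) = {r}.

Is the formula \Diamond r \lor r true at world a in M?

No

At a: \Diamond r is false, r is false, so \Diamond r \lor r is false.
  At a: \Diamond r requires r at some successor in {a}.
    At a: r is false.
  So \Diamond r is false at a.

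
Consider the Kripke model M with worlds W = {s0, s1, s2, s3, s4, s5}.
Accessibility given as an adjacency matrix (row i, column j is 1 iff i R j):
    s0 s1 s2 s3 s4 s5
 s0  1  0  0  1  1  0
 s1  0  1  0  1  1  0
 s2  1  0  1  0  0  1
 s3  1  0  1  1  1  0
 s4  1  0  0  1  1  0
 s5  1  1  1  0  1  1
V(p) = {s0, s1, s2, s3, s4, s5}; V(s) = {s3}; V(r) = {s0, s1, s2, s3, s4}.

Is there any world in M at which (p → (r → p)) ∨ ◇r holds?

Recall that ◇ψ holds at a world iff ψ holds at some accessible world.
Let φ = (p → (r → p)) ∨ ◇r. Evaluate φ at each world:
  s0 (successors {s0, s3, s4}): φ is true.
  s1 (successors {s1, s3, s4}): φ is true.
  s2 (successors {s0, s2, s5}): φ is true.
  s3 (successors {s0, s2, s3, s4}): φ is true.
  s4 (successors {s0, s3, s4}): φ is true.
  s5 (successors {s0, s1, s2, s4, s5}): φ is true.
Detail at s0 (witness):
  At s0: p → (r → p) is true, ◇r is true, so (p → (r → p)) ∨ ◇r is true.
    At s0: ◇r requires r at some successor in {s0, s3, s4}.
      r holds at s0, so ◇r is true at s0.

Yes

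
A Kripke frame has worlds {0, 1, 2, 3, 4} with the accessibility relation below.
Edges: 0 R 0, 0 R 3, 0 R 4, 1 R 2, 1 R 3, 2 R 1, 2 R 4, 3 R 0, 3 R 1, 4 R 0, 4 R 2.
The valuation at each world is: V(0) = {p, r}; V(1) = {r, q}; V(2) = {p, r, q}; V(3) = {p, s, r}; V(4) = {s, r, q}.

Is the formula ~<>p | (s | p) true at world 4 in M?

Yes

At 4: ~<>p is false, s | p is true, so ~<>p | (s | p) is true.
  At 4: <>p is true, so ~<>p is false.
    At 4: <>p requires p at some successor in {0, 2}.
      p holds at 0, so <>p is true at 4.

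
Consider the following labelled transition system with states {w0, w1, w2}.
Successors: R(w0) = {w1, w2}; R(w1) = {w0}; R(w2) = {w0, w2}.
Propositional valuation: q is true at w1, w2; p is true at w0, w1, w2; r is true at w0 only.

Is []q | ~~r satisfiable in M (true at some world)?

Recall that []ψ holds at a world iff ψ holds at every accessible world, and <>ψ holds iff ψ holds at some accessible world.
Let φ = []q | ~~r. Evaluate φ at each world:
  w0 (successors {w1, w2}): φ is true.
  w1 (successors {w0}): φ is false.
  w2 (successors {w0, w2}): φ is false.
Detail at w0 (witness):
  At w0: []q is true, ~~r is true, so []q | ~~r is true.
    At w0: []q requires q at every successor {w1, w2}.
      At w1: q is true.
      At w2: q is true.
    So []q is true at w0.

Yes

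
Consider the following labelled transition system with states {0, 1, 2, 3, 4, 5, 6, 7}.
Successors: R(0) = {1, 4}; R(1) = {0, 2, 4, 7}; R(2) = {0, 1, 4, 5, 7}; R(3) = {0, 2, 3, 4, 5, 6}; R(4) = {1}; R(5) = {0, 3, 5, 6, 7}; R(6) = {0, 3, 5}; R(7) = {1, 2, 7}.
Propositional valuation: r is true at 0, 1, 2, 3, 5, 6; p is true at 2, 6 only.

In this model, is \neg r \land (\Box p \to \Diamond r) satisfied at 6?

No

Recall that \Box ψ holds at a world iff ψ holds at every accessible world, and \Diamond ψ holds iff ψ holds at some accessible world.
At 6: \neg r is false, \Box p \to \Diamond r is true, so \neg r \land (\Box p \to \Diamond r) is false.
  At 6: \Box p is false, \Diamond r is true, so \Box p \to \Diamond r is true.
    At 6: \Box p requires p at every successor {0, 3, 5}.
      p fails at 0, so \Box p is false at 6.
    At 6: \Diamond r requires r at some successor in {0, 3, 5}.
      r holds at 0, so \Diamond r is true at 6.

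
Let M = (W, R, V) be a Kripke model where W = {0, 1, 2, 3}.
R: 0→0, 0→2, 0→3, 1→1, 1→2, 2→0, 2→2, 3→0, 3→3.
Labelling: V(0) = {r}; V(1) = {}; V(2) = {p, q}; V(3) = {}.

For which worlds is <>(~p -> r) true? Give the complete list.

0, 1, 2, 3

Let φ = <>(~p -> r). Evaluate φ at each world:
  0 (successors {0, 2, 3}): φ is true.
  1 (successors {1, 2}): φ is true.
  2 (successors {0, 2}): φ is true.
  3 (successors {0, 3}): φ is true.
For instance, at 0:
  At 0: <>(~p -> r) requires ~p -> r at some successor in {0, 2, 3}.
    ~p -> r holds at 0, so <>(~p -> r) is true at 0.
Satisfying worlds: {0, 1, 2, 3}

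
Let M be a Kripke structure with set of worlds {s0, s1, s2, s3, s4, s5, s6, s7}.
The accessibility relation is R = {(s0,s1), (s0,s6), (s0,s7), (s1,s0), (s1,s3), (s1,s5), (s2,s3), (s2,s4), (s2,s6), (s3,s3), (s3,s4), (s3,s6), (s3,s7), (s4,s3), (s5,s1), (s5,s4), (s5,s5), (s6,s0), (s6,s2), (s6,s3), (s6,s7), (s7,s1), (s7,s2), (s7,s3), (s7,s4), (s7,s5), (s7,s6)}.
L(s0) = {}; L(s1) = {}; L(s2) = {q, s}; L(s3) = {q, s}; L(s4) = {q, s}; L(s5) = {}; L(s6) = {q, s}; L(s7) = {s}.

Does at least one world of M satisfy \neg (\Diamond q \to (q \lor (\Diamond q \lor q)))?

No

Let φ = \neg (\Diamond q \to (q \lor (\Diamond q \lor q))). Evaluate φ at each world:
  s0 (successors {s1, s6, s7}): φ is false.
  s1 (successors {s0, s3, s5}): φ is false.
  s2 (successors {s3, s4, s6}): φ is false.
  s3 (successors {s3, s4, s6, s7}): φ is false.
  s4 (successors {s3}): φ is false.
  s5 (successors {s1, s4, s5}): φ is false.
  s6 (successors {s0, s2, s3, s7}): φ is false.
  s7 (successors {s1, s2, s3, s4, s5, s6}): φ is false.
For instance, at s6:
  At s6: \Diamond q \to (q \lor (\Diamond q \lor q)) is true, so \neg (\Diamond q \to (q \lor (\Diamond q \lor q))) is false.
    At s6: \Diamond q is true, q \lor (\Diamond q \lor q) is true, so \Diamond q \to (q \lor (\Diamond q \lor q)) is true.
      At s6: \Diamond q requires q at some successor in {s0, s2, s3, s7}.
        q holds at s2, so \Diamond q is true at s6.
      At s6: q is true, \Diamond q \lor q is true, so q \lor (\Diamond q \lor q) is true.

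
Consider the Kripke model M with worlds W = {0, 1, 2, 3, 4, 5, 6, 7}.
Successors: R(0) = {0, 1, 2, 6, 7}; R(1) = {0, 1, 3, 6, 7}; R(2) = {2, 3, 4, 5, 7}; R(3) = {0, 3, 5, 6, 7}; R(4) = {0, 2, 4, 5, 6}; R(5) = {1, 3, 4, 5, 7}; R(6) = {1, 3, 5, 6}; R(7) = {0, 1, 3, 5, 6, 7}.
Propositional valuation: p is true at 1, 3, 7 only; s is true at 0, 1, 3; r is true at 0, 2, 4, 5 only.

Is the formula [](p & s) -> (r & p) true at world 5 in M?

Yes

Recall that []ψ holds at a world iff ψ holds at every accessible world, and <>ψ holds iff ψ holds at some accessible world.
At 5: [](p & s) is false, r & p is false, so [](p & s) -> (r & p) is true.
  At 5: [](p & s) requires p & s at every successor {1, 3, 4, 5, 7}.
    p & s fails at 4, so [](p & s) is false at 5.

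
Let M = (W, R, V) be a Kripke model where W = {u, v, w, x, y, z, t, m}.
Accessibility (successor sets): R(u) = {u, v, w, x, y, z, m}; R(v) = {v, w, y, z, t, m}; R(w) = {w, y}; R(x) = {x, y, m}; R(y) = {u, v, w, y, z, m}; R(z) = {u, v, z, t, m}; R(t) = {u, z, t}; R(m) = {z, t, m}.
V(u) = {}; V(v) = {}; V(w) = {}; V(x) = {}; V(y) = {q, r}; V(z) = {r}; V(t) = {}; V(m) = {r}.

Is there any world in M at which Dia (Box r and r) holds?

No

Recall that Box ψ holds at a world iff ψ holds at every accessible world, and Dia ψ holds iff ψ holds at some accessible world.
Let φ = Dia (Box r and r). Evaluate φ at each world:
  u (successors {u, v, w, x, y, z, m}): φ is false.
  v (successors {v, w, y, z, t, m}): φ is false.
  w (successors {w, y}): φ is false.
  x (successors {x, y, m}): φ is false.
  y (successors {u, v, w, y, z, m}): φ is false.
  z (successors {u, v, z, t, m}): φ is false.
  t (successors {u, z, t}): φ is false.
  m (successors {z, t, m}): φ is false.
For instance, at z:
  At z: Dia (Box r and r) requires Box r and r at some successor in {u, v, z, t, m}.
    At u: Box r and r is false.
    At v: Box r and r is false.
    At z: Box r and r is false.
    At t: Box r and r is false.
    At m: Box r and r is false.
  So Dia (Box r and r) is false at z.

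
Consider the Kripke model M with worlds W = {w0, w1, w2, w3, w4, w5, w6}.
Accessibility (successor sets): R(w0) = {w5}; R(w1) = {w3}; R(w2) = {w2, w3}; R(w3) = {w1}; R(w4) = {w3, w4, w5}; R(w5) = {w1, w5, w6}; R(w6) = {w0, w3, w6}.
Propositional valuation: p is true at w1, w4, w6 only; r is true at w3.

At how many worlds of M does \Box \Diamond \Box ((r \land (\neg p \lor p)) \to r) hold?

7

Let φ = \Box \Diamond \Box ((r \land (\neg p \lor p)) \to r). Evaluate φ at each world:
  w0 (successors {w5}): φ is true.
  w1 (successors {w3}): φ is true.
  w2 (successors {w2, w3}): φ is true.
  w3 (successors {w1}): φ is true.
  w4 (successors {w3, w4, w5}): φ is true.
  w5 (successors {w1, w5, w6}): φ is true.
  w6 (successors {w0, w3, w6}): φ is true.
For instance, at w2:
  At w2: \Box \Diamond \Box ((r \land (\neg p \lor p)) \to r) requires \Diamond \Box ((r \land (\neg p \lor p)) \to r) at every successor {w2, w3}.
      At w2: \Diamond \Box ((r \land (\neg p \lor p)) \to r) requires \Box ((r \land (\neg p \lor p)) \to r) at some successor in {w2, w3}.
        \Box ((r \land (\neg p \lor p)) \to r) holds at w2, so \Diamond \Box ((r \land (\neg p \lor p)) \to r) is true at w2.
      At w3: \Diamond \Box ((r \land (\neg p \lor p)) \to r) requires \Box ((r \land (\neg p \lor p)) \to r) at some successor in {w1}.
        \Box ((r \land (\neg p \lor p)) \to r) holds at w1, so \Diamond \Box ((r \land (\neg p \lor p)) \to r) is true at w3.
  So \Box \Diamond \Box ((r \land (\neg p \lor p)) \to r) is true at w2.
Satisfying worlds: {w0, w1, w2, w3, w4, w5, w6}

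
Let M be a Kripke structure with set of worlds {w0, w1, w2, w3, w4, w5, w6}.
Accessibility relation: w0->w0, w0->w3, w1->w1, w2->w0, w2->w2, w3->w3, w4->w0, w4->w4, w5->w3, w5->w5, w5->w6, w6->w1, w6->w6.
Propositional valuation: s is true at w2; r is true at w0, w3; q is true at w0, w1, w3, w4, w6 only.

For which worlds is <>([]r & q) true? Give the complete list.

Let φ = <>([]r & q). Evaluate φ at each world:
  w0 (successors {w0, w3}): φ is true.
  w1 (successors {w1}): φ is false.
  w2 (successors {w0, w2}): φ is true.
  w3 (successors {w3}): φ is true.
  w4 (successors {w0, w4}): φ is true.
  w5 (successors {w3, w5, w6}): φ is true.
  w6 (successors {w1, w6}): φ is false.
For instance, at w2:
  At w2: <>([]r & q) requires []r & q at some successor in {w0, w2}.
    []r & q holds at w0, so <>([]r & q) is true at w2.
      At w0: []r is true, q is true, so []r & q is true.
Satisfying worlds: {w0, w2, w3, w4, w5}

w0, w2, w3, w4, w5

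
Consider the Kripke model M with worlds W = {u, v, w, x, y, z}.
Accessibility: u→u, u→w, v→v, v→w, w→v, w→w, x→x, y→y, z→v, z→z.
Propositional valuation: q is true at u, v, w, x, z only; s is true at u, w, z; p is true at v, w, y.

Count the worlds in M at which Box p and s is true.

1

Recall that Box ψ holds at a world iff ψ holds at every accessible world, and Dia ψ holds iff ψ holds at some accessible world.
Let φ = Box p and s. Evaluate φ at each world:
  u (successors {u, w}): φ is false.
  v (successors {v, w}): φ is false.
  w (successors {v, w}): φ is true.
  x (successors {x}): φ is false.
  y (successors {y}): φ is false.
  z (successors {v, z}): φ is false.
For instance, at z:
  At z: Box p is false, s is true, so Box p and s is false.
    At z: Box p requires p at every successor {v, z}.
      p fails at z, so Box p is false at z.
Satisfying worlds: {w}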